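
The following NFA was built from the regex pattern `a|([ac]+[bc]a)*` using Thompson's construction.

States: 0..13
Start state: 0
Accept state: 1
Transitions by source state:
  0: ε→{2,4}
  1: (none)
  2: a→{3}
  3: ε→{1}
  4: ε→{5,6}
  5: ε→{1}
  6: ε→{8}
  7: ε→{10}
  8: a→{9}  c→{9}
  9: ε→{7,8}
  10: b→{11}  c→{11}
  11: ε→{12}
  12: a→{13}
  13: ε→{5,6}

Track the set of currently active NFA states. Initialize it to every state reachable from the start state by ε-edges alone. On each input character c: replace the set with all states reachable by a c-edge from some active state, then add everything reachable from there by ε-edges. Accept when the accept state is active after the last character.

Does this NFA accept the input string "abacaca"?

start: ε-closure({0}) = {0,1,2,4,5,6,8}
'a' @ 1: {1,3,7,8,9,10}  [accepting]
'b' @ 2: {11,12}
'a' @ 3: {1,5,6,8,13}  [accepting]
'c' @ 4: {7,8,9,10}
'a' @ 5: {7,8,9,10}
'c' @ 6: {7,8,9,10,11,12}
'a' @ 7: {1,5,6,7,8,9,10,13}  [accepting]
after full input: {1,5,6,7,8,9,10,13}  (accept=1 in)

Answer: ACCEPT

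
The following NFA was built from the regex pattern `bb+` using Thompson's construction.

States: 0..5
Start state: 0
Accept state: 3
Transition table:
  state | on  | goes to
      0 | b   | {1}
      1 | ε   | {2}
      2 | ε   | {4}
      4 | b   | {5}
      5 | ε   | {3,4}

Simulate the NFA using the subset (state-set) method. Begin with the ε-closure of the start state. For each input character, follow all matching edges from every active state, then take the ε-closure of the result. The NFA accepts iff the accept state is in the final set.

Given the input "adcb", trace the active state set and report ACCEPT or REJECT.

Answer: REJECT

Trace:
S₀ = ε-closure({0}) = {0}
'a' @ 1: {}  — state set empty
rest 'dcb' ignored (set empty)
end set {} — state 3 not in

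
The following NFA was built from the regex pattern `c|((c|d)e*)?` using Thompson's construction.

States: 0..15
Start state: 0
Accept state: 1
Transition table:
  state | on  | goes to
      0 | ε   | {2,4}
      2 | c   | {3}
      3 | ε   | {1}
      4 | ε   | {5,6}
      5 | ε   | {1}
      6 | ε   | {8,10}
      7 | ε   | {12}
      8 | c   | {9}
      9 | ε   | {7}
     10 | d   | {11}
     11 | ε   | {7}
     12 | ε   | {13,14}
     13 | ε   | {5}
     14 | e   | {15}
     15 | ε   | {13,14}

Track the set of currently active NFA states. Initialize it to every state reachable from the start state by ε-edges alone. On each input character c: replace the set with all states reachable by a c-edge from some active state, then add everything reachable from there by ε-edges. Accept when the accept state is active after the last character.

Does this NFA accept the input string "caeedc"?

Answer: REJECT

Steps:
start: ε-closure({0}) = {0,1,2,4,5,6,8,10}
'c' @ 1: {1,3,5,7,9,12,13,14}  [accepting]
'a' @ 2: {}  — no active states
rest 'eedc' ignored (set empty)
after full input: {}  (accept=1 not in)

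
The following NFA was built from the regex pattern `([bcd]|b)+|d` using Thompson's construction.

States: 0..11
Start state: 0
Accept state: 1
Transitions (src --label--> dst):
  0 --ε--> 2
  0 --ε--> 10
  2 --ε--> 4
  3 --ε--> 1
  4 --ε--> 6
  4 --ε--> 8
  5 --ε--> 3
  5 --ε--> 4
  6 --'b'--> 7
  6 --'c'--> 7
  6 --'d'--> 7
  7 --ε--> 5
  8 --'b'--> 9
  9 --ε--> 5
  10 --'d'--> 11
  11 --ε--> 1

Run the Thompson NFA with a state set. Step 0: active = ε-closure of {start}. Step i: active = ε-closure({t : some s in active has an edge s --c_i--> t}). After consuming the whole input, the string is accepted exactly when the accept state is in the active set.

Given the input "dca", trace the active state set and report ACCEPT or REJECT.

Answer: REJECT

Trace:
start: ε-closure({0}) = {0,2,4,6,8,10}
'd' @ 1: {1,3,4,5,6,7,8,11}  [accepting]
'c' @ 2: {1,3,4,5,6,7,8}  [accepting]
'a' @ 3: {}  — dead — no transitions
final: {}; accept 1 not in set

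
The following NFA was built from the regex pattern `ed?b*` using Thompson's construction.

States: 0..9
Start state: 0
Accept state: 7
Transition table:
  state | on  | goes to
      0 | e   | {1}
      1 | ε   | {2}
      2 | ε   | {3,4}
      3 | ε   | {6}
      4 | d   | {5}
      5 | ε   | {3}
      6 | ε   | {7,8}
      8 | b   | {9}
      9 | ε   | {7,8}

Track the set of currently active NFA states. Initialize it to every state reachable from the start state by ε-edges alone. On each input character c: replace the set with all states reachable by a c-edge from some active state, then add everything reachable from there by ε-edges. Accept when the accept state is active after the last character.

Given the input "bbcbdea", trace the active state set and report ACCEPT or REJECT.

Answer: REJECT

Derivation:
S₀ = ε-closure({0}) = {0}
'b' @ 1: {}  — no active states
rest 'bcbdea' ignored (set empty)
end set {} — state 7 not in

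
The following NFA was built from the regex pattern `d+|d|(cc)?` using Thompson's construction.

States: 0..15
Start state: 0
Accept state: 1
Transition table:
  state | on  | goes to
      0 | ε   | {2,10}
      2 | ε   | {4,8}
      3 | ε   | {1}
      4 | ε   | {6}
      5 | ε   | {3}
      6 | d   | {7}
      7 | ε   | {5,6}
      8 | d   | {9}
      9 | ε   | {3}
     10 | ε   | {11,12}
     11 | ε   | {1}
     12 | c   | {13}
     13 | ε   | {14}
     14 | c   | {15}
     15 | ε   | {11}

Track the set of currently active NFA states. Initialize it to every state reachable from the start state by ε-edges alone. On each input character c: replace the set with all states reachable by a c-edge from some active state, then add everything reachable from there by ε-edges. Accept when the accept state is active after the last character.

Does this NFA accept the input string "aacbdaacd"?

initial (ε-close {0}): {0,1,2,4,6,8,10,11,12}
'a' @ 1: {}  — dead — no transitions
rest 'acbdaacd' ignored (set empty)
final: {}; accept 1 not in set

Answer: REJECT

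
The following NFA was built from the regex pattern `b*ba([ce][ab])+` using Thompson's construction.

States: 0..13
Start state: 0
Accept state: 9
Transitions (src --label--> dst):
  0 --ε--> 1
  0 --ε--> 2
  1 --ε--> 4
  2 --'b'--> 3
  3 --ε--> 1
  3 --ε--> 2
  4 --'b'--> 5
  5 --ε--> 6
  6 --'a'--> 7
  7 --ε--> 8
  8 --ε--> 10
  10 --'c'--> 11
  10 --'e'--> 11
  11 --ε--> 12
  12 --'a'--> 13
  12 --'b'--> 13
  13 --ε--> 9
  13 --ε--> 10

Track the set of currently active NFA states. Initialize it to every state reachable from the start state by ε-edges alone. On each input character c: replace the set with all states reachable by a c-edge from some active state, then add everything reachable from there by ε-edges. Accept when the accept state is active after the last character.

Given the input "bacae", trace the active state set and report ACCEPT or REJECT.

initial (ε-close {0}): {0,1,2,4}
'b' @ 1: {1,2,3,4,5,6}
'a' @ 2: {7,8,10}
'c' @ 3: {11,12}
'a' @ 4: {9,10,13}  ✓accept
'e' @ 5: {11,12}
final: {11,12}; accept 9 not in set

Answer: REJECT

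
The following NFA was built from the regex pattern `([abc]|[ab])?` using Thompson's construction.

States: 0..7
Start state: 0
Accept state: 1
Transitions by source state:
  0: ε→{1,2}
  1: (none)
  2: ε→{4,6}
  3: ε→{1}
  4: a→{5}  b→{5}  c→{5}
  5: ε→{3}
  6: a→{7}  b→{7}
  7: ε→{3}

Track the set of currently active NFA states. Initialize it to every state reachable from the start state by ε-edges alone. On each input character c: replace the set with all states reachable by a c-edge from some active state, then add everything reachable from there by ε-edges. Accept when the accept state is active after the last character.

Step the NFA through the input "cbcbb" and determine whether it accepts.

Answer: REJECT

Derivation:
initial (ε-close {0}): {0,1,2,4,6}
'c' @ 1: {1,3,5}  (accept∈set)
'b' @ 2: {}  — state set empty
rest 'cbb' ignored (set empty)
final: {}; accept 1 not in set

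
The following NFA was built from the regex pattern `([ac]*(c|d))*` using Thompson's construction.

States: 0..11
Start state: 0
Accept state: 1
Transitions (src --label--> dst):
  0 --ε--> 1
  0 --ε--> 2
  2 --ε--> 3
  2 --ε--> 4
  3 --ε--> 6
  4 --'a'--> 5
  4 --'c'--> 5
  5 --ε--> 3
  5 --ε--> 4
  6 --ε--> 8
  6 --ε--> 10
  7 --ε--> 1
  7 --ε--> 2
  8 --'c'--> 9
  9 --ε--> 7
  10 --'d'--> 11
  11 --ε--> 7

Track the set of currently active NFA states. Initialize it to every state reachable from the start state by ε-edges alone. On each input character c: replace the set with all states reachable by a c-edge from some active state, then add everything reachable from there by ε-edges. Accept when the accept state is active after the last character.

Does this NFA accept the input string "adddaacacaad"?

Answer: ACCEPT

Steps:
initial (ε-close {0}): {0,1,2,3,4,6,8,10}
'a' @ 1: {3,4,5,6,8,10}
'd' @ 2: {1,2,3,4,6,7,8,10,11}  (accept∈set)
'd' @ 3: {1,2,3,4,6,7,8,10,11}  (accept∈set)
'd' @ 4: {1,2,3,4,6,7,8,10,11}  (accept∈set)
'a' @ 5: {3,4,5,6,8,10}
'a' @ 6: {3,4,5,6,8,10}
'c' @ 7: {1,2,3,4,5,6,7,8,9,10}  (accept∈set)
'a' @ 8: {3,4,5,6,8,10}
'c' @ 9: {1,2,3,4,5,6,7,8,9,10}  (accept∈set)
'a' @ 10: {3,4,5,6,8,10}
'a' @ 11: {3,4,5,6,8,10}
'd' @ 12: {1,2,3,4,6,7,8,10,11}  (accept∈set)
after full input: {1,2,3,4,6,7,8,10,11}  (accept=1 in)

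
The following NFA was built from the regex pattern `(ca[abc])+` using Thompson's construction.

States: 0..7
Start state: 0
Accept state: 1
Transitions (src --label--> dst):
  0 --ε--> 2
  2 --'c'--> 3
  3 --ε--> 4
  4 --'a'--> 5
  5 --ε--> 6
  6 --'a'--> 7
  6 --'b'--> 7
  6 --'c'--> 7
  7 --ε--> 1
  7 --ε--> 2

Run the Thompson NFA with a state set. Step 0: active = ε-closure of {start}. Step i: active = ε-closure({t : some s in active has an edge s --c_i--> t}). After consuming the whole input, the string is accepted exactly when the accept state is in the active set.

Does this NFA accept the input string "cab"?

Answer: ACCEPT

Derivation:
S₀ = ε-closure({0}) = {0,2}
'c' @ 1: {3,4}
'a' @ 2: {5,6}
'b' @ 3: {1,2,7}  [accepting]
final: {1,2,7}; accept 1 in set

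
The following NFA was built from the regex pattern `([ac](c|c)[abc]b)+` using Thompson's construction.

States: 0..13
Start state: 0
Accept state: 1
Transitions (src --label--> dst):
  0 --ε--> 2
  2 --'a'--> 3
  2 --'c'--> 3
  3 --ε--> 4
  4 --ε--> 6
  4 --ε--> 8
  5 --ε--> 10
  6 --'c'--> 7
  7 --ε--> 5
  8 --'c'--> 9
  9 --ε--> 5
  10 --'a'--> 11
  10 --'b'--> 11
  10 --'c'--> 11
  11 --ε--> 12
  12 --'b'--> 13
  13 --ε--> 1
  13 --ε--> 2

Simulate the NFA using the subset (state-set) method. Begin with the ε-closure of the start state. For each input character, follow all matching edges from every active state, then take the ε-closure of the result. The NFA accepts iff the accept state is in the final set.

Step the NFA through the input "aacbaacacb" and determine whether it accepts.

Answer: REJECT

Steps:
start: ε-closure({0}) = {0,2}
'a' @ 1: {3,4,6,8}
'a' @ 2: {}  — dead — no transitions
rest 'cbaacacb' ignored (set empty)
after full input: {}  (accept=1 not in)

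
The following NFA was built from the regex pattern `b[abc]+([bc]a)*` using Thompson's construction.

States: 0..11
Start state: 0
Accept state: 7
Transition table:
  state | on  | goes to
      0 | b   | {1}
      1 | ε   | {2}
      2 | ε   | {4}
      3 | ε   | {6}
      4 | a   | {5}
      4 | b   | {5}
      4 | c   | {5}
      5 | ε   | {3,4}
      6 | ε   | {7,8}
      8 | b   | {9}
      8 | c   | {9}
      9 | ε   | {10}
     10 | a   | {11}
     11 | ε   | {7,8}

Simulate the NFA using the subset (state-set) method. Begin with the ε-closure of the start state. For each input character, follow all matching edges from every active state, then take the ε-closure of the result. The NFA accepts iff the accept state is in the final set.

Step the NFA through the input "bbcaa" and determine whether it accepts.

initial (ε-close {0}): {0}
'b' @ 1: {1,2,4}
'b' @ 2: {3,4,5,6,7,8}  ✓accept
'c' @ 3: {3,4,5,6,7,8,9,10}  ✓accept
'a' @ 4: {3,4,5,6,7,8,11}  ✓accept
'a' @ 5: {3,4,5,6,7,8}  ✓accept
end set {3,4,5,6,7,8} — state 7 in

Answer: ACCEPT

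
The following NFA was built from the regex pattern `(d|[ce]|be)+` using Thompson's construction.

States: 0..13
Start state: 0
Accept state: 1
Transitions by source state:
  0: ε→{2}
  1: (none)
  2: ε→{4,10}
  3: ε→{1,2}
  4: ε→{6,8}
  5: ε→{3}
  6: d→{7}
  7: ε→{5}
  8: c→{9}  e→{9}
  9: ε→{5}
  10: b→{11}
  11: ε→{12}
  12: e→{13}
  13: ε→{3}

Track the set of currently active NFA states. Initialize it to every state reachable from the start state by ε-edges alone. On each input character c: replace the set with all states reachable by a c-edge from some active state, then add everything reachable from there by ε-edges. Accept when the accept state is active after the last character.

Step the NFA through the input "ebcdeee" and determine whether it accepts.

initial (ε-close {0}): {0,2,4,6,8,10}
'e' @ 1: {1,2,3,4,5,6,8,9,10}  [accepting]
'b' @ 2: {11,12}
'c' @ 3: {}  — no active states
rest 'deee' ignored (set empty)
after full input: {}  (accept=1 not in)

Answer: REJECT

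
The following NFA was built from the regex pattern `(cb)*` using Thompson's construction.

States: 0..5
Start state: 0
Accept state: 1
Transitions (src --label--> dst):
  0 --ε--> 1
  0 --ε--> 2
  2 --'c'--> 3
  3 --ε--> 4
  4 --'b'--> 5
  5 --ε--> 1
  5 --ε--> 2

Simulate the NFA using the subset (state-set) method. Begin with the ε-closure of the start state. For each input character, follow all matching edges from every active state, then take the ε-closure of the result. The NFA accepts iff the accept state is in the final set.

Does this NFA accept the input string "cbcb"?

start: ε-closure({0}) = {0,1,2}
'c' @ 1: {3,4}
'b' @ 2: {1,2,5}  (accept∈set)
'c' @ 3: {3,4}
'b' @ 4: {1,2,5}  (accept∈set)
after full input: {1,2,5}  (accept=1 in)

Answer: ACCEPT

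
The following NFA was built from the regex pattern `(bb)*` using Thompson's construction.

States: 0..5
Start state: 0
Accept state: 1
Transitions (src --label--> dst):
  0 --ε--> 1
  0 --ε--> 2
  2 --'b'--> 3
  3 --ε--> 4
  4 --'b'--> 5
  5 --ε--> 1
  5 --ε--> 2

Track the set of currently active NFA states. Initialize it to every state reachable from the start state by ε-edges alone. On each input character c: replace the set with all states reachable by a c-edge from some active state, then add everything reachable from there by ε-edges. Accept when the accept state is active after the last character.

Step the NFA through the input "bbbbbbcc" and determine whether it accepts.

S₀ = ε-closure({0}) = {0,1,2}
'b' @ 1: {3,4}
'b' @ 2: {1,2,5}  [accepting]
'b' @ 3: {3,4}
'b' @ 4: {1,2,5}  [accepting]
'b' @ 5: {3,4}
'b' @ 6: {1,2,5}  [accepting]
'c' @ 7: {}  — state set empty
rest 'c' ignored (set empty)
end set {} — state 1 not in

Answer: REJECT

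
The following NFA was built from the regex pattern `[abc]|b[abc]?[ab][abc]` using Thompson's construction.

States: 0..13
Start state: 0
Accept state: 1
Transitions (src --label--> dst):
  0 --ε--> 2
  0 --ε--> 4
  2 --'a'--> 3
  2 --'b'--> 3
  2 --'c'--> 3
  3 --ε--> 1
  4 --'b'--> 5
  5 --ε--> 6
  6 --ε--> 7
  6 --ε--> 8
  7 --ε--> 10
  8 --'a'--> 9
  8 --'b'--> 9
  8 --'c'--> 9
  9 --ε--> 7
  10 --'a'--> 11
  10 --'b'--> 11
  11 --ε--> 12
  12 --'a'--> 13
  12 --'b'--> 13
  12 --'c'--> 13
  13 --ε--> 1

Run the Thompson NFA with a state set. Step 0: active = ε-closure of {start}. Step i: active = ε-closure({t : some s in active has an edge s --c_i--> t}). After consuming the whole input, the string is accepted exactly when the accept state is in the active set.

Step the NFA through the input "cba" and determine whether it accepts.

Answer: REJECT

Steps:
initial (ε-close {0}): {0,2,4}
'c' @ 1: {1,3}  (accept∈set)
'b' @ 2: {}  — dead — no transitions
rest 'a' ignored (set empty)
final: {}; accept 1 not in set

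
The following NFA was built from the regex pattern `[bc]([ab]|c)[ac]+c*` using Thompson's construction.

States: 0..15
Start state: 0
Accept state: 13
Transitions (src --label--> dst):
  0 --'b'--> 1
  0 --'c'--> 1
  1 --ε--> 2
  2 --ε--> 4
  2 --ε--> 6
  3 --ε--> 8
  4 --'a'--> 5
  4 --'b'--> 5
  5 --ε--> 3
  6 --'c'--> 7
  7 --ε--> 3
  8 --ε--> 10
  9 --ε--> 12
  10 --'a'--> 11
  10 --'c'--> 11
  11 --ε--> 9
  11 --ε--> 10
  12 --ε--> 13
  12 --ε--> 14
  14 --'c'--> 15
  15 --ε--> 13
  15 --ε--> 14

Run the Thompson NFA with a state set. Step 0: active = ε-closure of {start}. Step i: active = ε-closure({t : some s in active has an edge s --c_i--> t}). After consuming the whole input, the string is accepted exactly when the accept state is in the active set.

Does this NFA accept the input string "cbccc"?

initial (ε-close {0}): {0}
'c' @ 1: {1,2,4,6}
'b' @ 2: {3,5,8,10}
'c' @ 3: {9,10,11,12,13,14}  (accept∈set)
'c' @ 4: {9,10,11,12,13,14,15}  (accept∈set)
'c' @ 5: {9,10,11,12,13,14,15}  (accept∈set)
end set {9,10,11,12,13,14,15} — state 13 in

Answer: ACCEPT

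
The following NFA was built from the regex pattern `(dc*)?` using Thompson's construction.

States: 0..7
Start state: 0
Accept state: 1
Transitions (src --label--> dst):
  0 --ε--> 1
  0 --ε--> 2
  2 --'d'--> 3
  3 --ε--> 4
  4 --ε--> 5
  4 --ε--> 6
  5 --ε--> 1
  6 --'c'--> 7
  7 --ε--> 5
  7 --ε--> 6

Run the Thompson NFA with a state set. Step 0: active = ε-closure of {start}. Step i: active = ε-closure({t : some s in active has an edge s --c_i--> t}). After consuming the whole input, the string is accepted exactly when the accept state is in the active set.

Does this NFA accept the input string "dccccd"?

initial (ε-close {0}): {0,1,2}
'd' @ 1: {1,3,4,5,6}  ✓accept
'c' @ 2: {1,5,6,7}  ✓accept
'c' @ 3: {1,5,6,7}  ✓accept
'c' @ 4: {1,5,6,7}  ✓accept
'c' @ 5: {1,5,6,7}  ✓accept
'd' @ 6: {}  — dead — no transitions
final: {}; accept 1 not in set

Answer: REJECT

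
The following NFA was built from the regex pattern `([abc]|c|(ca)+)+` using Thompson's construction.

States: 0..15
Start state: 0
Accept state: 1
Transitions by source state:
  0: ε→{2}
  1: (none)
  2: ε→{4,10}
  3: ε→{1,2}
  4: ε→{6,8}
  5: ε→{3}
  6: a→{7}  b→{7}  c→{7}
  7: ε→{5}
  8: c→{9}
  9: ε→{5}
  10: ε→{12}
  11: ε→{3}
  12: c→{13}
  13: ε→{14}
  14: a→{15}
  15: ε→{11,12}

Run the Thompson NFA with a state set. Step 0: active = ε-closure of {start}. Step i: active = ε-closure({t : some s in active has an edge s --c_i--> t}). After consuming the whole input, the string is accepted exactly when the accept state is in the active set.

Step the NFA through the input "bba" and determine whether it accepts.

S₀ = ε-closure({0}) = {0,2,4,6,8,10,12}
'b' @ 1: {1,2,3,4,5,6,7,8,10,12}  (accept∈set)
'b' @ 2: {1,2,3,4,5,6,7,8,10,12}  (accept∈set)
'a' @ 3: {1,2,3,4,5,6,7,8,10,12}  (accept∈set)
final: {1,2,3,4,5,6,7,8,10,12}; accept 1 in set

Answer: ACCEPT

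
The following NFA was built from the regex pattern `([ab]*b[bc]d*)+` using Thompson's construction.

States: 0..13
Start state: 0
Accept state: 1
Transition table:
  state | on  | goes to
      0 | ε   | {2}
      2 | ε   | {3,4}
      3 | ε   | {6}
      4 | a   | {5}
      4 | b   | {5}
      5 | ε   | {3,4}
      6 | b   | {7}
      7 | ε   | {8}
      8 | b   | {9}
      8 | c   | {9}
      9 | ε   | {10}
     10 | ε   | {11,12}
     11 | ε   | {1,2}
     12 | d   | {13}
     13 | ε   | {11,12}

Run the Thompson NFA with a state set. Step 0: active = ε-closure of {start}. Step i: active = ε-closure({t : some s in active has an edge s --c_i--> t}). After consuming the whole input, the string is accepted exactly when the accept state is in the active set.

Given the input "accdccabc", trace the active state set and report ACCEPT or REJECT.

S₀ = ε-closure({0}) = {0,2,3,4,6}
'a' @ 1: {3,4,5,6}
'c' @ 2: {}  — no active states
rest 'cdccabc' ignored (set empty)
final: {}; accept 1 not in set

Answer: REJECT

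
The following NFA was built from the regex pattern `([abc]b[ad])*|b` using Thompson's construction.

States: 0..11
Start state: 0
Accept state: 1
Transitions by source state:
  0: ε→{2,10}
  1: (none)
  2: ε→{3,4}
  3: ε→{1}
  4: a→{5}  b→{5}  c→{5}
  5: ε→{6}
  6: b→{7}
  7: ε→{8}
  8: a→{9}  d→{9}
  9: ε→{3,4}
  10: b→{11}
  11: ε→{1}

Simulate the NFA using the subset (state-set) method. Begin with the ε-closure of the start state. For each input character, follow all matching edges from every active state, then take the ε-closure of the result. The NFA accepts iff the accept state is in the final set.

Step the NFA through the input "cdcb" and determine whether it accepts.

Answer: REJECT

Trace:
S₀ = ε-closure({0}) = {0,1,2,3,4,10}
'c' @ 1: {5,6}
'd' @ 2: {}  — dead — no transitions
rest 'cb' ignored (set empty)
end set {} — state 1 not in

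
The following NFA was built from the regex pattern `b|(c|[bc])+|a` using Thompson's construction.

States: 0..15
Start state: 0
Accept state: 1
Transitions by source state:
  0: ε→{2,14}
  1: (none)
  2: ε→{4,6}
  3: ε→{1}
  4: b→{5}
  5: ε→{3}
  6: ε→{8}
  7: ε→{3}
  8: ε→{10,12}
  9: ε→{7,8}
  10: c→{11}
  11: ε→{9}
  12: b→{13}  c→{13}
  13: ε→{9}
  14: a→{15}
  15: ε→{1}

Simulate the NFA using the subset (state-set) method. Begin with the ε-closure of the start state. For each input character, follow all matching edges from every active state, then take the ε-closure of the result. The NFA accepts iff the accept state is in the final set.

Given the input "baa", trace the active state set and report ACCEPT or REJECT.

start: ε-closure({0}) = {0,2,4,6,8,10,12,14}
'b' @ 1: {1,3,5,7,8,9,10,12,13}  (accept∈set)
'a' @ 2: {}  — dead — no transitions
rest 'a' ignored (set empty)
end set {} — state 1 not in

Answer: REJECT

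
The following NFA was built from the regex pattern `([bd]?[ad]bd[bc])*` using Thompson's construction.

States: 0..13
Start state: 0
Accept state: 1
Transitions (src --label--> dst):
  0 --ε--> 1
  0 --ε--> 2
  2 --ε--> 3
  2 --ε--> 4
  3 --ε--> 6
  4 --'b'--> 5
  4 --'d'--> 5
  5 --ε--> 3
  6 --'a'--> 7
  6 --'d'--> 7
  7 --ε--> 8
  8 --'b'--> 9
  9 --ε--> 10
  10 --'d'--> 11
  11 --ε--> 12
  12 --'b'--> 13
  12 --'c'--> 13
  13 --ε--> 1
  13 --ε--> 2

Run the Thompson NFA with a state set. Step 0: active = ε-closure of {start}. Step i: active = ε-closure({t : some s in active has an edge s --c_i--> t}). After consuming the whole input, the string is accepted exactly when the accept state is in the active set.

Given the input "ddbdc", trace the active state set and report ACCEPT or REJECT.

Answer: ACCEPT

Derivation:
initial (ε-close {0}): {0,1,2,3,4,6}
'd' @ 1: {3,5,6,7,8}
'd' @ 2: {7,8}
'b' @ 3: {9,10}
'd' @ 4: {11,12}
'c' @ 5: {1,2,3,4,6,13}  (accept∈set)
final: {1,2,3,4,6,13}; accept 1 in set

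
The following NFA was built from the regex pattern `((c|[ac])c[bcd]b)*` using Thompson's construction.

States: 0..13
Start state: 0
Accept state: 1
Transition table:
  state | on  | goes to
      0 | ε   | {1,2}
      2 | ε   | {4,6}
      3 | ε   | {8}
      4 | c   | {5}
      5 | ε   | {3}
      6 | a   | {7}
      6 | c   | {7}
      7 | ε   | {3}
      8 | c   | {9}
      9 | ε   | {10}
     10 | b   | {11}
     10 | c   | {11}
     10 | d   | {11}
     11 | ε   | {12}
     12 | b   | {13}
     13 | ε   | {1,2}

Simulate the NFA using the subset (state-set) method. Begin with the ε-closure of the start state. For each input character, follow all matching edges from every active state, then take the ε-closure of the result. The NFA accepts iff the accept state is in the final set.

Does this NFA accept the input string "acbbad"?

Answer: REJECT

Steps:
initial (ε-close {0}): {0,1,2,4,6}
'a' @ 1: {3,7,8}
'c' @ 2: {9,10}
'b' @ 3: {11,12}
'b' @ 4: {1,2,4,6,13}  ✓accept
'a' @ 5: {3,7,8}
'd' @ 6: {}  — state set empty
end set {} — state 1 not in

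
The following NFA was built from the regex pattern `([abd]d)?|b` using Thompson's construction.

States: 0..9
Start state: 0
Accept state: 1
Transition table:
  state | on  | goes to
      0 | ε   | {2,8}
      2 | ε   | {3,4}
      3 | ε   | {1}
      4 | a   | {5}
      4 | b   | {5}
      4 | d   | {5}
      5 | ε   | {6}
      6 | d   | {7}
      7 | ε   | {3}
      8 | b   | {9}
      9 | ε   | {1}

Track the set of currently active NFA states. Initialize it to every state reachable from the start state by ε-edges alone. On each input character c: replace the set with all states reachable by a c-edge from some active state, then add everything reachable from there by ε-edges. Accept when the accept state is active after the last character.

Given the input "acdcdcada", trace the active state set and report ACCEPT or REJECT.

initial (ε-close {0}): {0,1,2,3,4,8}
'a' @ 1: {5,6}
'c' @ 2: {}  — dead — no transitions
rest 'dcdcada' ignored (set empty)
end set {} — state 1 not in

Answer: REJECT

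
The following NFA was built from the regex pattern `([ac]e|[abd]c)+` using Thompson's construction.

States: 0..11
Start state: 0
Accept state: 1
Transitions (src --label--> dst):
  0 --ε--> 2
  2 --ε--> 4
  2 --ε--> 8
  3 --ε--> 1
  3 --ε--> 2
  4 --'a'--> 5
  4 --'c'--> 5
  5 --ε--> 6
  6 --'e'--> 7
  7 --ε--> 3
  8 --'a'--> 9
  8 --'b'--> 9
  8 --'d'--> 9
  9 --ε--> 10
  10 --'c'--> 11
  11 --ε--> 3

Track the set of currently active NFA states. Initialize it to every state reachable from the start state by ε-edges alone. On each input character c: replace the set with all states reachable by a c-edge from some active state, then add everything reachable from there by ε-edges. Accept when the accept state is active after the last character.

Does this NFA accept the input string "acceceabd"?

start: ε-closure({0}) = {0,2,4,8}
'a' @ 1: {5,6,9,10}
'c' @ 2: {1,2,3,4,8,11}  [accepting]
'c' @ 3: {5,6}
'e' @ 4: {1,2,3,4,7,8}  [accepting]
'c' @ 5: {5,6}
'e' @ 6: {1,2,3,4,7,8}  [accepting]
'a' @ 7: {5,6,9,10}
'b' @ 8: {}  — state set empty
rest 'd' ignored (set empty)
end set {} — state 1 not in

Answer: REJECT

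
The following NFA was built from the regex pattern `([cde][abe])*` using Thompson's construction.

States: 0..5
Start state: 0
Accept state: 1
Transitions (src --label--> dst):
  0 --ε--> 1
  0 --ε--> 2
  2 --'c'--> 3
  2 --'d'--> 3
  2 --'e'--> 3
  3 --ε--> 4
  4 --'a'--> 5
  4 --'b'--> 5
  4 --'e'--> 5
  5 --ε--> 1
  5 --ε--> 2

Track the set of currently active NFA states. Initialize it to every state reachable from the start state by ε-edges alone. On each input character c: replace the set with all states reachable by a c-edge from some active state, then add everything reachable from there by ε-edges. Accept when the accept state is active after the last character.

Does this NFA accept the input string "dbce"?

initial (ε-close {0}): {0,1,2}
'd' @ 1: {3,4}
'b' @ 2: {1,2,5}  [accepting]
'c' @ 3: {3,4}
'e' @ 4: {1,2,5}  [accepting]
after full input: {1,2,5}  (accept=1 in)

Answer: ACCEPT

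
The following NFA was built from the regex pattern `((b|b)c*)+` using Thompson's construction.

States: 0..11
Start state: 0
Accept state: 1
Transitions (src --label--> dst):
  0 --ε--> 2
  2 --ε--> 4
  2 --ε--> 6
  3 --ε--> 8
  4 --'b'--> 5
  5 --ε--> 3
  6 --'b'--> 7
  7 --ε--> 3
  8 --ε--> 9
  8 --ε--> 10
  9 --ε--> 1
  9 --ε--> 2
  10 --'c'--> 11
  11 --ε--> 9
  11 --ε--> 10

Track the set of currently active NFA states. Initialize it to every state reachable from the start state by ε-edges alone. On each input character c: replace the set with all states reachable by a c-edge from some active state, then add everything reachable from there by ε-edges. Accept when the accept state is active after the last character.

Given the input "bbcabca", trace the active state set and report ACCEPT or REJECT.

initial (ε-close {0}): {0,2,4,6}
'b' @ 1: {1,2,3,4,5,6,7,8,9,10}  ✓accept
'b' @ 2: {1,2,3,4,5,6,7,8,9,10}  ✓accept
'c' @ 3: {1,2,4,6,9,10,11}  ✓accept
'a' @ 4: {}  — state set empty
rest 'bca' ignored (set empty)
after full input: {}  (accept=1 not in)

Answer: REJECT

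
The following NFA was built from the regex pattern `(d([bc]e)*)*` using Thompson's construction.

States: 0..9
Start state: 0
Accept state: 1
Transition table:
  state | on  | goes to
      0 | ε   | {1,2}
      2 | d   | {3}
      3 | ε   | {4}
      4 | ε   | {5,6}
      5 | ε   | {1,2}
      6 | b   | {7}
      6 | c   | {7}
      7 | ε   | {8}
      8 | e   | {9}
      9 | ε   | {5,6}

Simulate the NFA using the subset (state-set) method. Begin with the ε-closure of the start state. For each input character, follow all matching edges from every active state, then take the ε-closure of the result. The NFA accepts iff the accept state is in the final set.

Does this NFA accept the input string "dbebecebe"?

Answer: ACCEPT

Trace:
start: ε-closure({0}) = {0,1,2}
'd' @ 1: {1,2,3,4,5,6}  [accepting]
'b' @ 2: {7,8}
'e' @ 3: {1,2,5,6,9}  [accepting]
'b' @ 4: {7,8}
'e' @ 5: {1,2,5,6,9}  [accepting]
'c' @ 6: {7,8}
'e' @ 7: {1,2,5,6,9}  [accepting]
'b' @ 8: {7,8}
'e' @ 9: {1,2,5,6,9}  [accepting]
final: {1,2,5,6,9}; accept 1 in set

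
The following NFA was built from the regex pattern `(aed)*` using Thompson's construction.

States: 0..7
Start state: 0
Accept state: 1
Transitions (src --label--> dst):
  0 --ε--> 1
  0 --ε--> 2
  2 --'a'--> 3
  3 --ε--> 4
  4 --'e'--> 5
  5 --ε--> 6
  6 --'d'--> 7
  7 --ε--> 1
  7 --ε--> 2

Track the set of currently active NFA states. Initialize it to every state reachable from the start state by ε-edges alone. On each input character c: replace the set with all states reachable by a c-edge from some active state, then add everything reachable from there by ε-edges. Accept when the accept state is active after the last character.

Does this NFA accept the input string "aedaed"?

S₀ = ε-closure({0}) = {0,1,2}
'a' @ 1: {3,4}
'e' @ 2: {5,6}
'd' @ 3: {1,2,7}  (accept∈set)
'a' @ 4: {3,4}
'e' @ 5: {5,6}
'd' @ 6: {1,2,7}  (accept∈set)
after full input: {1,2,7}  (accept=1 in)

Answer: ACCEPT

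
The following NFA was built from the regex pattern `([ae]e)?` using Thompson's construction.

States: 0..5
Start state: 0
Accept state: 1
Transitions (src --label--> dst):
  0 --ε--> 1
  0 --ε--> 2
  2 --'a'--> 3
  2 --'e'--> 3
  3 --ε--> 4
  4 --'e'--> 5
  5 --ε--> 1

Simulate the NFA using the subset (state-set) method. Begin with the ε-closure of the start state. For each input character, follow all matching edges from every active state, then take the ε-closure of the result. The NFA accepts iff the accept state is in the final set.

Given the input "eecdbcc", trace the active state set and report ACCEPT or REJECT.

start: ε-closure({0}) = {0,1,2}
'e' @ 1: {3,4}
'e' @ 2: {1,5}  (accept∈set)
'c' @ 3: {}  — state set empty
rest 'dbcc' ignored (set empty)
final: {}; accept 1 not in set

Answer: REJECT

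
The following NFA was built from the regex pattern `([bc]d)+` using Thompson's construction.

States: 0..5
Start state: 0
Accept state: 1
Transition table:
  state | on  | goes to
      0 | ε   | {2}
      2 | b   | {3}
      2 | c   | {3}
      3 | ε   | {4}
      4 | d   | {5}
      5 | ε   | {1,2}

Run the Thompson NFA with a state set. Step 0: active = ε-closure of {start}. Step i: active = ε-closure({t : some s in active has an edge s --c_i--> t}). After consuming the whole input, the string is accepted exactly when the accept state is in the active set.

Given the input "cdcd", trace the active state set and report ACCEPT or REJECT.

Answer: ACCEPT

Steps:
initial (ε-close {0}): {0,2}
'c' @ 1: {3,4}
'd' @ 2: {1,2,5}  (accept∈set)
'c' @ 3: {3,4}
'd' @ 4: {1,2,5}  (accept∈set)
end set {1,2,5} — state 1 in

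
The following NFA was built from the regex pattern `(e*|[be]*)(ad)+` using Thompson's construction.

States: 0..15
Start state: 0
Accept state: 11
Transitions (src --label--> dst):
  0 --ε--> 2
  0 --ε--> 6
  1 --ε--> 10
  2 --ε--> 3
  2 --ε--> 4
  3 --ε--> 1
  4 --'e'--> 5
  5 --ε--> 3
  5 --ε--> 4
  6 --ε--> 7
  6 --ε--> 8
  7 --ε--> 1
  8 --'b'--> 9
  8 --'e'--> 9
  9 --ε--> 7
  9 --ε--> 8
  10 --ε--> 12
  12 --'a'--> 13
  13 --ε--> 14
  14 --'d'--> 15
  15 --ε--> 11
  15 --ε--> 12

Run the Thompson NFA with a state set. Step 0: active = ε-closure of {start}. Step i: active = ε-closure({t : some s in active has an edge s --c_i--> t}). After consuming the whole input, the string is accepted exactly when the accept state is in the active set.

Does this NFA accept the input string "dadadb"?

Answer: REJECT

Trace:
start: ε-closure({0}) = {0,1,2,3,4,6,7,8,10,12}
'd' @ 1: {}  — state set empty
rest 'adadb' ignored (set empty)
end set {} — state 11 not in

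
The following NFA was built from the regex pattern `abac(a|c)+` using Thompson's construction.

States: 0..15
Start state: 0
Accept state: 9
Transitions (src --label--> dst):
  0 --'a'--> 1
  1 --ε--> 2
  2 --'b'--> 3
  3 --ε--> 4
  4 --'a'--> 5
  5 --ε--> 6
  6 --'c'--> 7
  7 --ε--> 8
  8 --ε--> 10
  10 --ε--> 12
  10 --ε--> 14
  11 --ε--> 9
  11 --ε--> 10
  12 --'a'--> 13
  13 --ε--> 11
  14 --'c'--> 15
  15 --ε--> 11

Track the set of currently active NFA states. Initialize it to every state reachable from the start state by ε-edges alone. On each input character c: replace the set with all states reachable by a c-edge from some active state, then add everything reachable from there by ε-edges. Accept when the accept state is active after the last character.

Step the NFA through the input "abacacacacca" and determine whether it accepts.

start: ε-closure({0}) = {0}
'a' @ 1: {1,2}
'b' @ 2: {3,4}
'a' @ 3: {5,6}
'c' @ 4: {7,8,10,12,14}
'a' @ 5: {9,10,11,12,13,14}  [accepting]
'c' @ 6: {9,10,11,12,14,15}  [accepting]
'a' @ 7: {9,10,11,12,13,14}  [accepting]
'c' @ 8: {9,10,11,12,14,15}  [accepting]
'a' @ 9: {9,10,11,12,13,14}  [accepting]
'c' @ 10: {9,10,11,12,14,15}  [accepting]
'c' @ 11: {9,10,11,12,14,15}  [accepting]
'a' @ 12: {9,10,11,12,13,14}  [accepting]
final: {9,10,11,12,13,14}; accept 9 in set

Answer: ACCEPT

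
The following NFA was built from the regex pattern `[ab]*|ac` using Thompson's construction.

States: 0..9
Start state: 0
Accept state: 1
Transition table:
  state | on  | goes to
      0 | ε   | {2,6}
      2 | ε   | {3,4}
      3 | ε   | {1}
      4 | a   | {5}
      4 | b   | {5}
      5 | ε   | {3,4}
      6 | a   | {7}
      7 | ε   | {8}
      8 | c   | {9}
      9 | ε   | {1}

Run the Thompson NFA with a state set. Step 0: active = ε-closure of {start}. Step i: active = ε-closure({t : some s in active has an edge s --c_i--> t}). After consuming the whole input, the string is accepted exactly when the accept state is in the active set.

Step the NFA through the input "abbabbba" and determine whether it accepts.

initial (ε-close {0}): {0,1,2,3,4,6}
'a' @ 1: {1,3,4,5,7,8}  ✓accept
'b' @ 2: {1,3,4,5}  ✓accept
'b' @ 3: {1,3,4,5}  ✓accept
'a' @ 4: {1,3,4,5}  ✓accept
'b' @ 5: {1,3,4,5}  ✓accept
'b' @ 6: {1,3,4,5}  ✓accept
'b' @ 7: {1,3,4,5}  ✓accept
'a' @ 8: {1,3,4,5}  ✓accept
final: {1,3,4,5}; accept 1 in set

Answer: ACCEPT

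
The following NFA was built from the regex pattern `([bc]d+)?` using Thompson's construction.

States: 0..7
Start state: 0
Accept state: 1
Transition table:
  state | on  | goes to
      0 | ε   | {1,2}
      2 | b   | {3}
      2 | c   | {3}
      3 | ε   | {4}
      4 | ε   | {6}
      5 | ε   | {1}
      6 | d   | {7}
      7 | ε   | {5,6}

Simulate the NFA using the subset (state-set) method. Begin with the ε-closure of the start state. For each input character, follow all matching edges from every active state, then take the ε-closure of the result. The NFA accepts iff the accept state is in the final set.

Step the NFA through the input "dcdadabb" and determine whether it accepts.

initial (ε-close {0}): {0,1,2}
'd' @ 1: {}  — no active states
rest 'cdadabb' ignored (set empty)
end set {} — state 1 not in

Answer: REJECT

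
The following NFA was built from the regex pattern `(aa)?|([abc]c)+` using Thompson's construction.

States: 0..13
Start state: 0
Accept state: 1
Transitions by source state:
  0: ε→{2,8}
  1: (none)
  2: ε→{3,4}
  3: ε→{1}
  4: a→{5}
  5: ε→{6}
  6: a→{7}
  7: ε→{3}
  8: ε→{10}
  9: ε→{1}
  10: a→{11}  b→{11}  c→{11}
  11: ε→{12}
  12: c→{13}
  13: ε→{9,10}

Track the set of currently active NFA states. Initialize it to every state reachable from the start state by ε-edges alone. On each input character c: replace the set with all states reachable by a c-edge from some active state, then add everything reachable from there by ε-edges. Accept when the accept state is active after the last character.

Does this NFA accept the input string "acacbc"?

initial (ε-close {0}): {0,1,2,3,4,8,10}
'a' @ 1: {5,6,11,12}
'c' @ 2: {1,9,10,13}  (accept∈set)
'a' @ 3: {11,12}
'c' @ 4: {1,9,10,13}  (accept∈set)
'b' @ 5: {11,12}
'c' @ 6: {1,9,10,13}  (accept∈set)
end set {1,9,10,13} — state 1 in

Answer: ACCEPT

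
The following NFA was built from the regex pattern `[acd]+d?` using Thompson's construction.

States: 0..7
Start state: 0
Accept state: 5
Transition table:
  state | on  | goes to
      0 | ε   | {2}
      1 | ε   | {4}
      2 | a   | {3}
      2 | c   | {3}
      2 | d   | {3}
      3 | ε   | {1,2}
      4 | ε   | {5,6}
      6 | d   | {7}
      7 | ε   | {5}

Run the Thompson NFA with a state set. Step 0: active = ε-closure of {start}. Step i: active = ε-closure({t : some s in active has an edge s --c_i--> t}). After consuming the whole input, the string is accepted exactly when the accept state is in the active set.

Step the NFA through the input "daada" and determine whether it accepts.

Answer: ACCEPT

Trace:
S₀ = ε-closure({0}) = {0,2}
'd' @ 1: {1,2,3,4,5,6}  (accept∈set)
'a' @ 2: {1,2,3,4,5,6}  (accept∈set)
'a' @ 3: {1,2,3,4,5,6}  (accept∈set)
'd' @ 4: {1,2,3,4,5,6,7}  (accept∈set)
'a' @ 5: {1,2,3,4,5,6}  (accept∈set)
end set {1,2,3,4,5,6} — state 5 in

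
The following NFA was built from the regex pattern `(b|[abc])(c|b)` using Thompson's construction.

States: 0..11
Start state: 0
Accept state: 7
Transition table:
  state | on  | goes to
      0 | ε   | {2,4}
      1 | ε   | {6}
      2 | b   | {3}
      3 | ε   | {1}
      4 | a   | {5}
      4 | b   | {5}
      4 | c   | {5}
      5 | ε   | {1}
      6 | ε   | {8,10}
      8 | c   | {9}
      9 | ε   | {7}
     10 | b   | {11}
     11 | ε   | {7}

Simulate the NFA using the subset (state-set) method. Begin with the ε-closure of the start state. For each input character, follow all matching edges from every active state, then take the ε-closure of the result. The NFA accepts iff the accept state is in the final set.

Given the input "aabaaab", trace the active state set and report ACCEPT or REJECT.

start: ε-closure({0}) = {0,2,4}
'a' @ 1: {1,5,6,8,10}
'a' @ 2: {}  — state set empty
rest 'baaab' ignored (set empty)
end set {} — state 7 not in

Answer: REJECT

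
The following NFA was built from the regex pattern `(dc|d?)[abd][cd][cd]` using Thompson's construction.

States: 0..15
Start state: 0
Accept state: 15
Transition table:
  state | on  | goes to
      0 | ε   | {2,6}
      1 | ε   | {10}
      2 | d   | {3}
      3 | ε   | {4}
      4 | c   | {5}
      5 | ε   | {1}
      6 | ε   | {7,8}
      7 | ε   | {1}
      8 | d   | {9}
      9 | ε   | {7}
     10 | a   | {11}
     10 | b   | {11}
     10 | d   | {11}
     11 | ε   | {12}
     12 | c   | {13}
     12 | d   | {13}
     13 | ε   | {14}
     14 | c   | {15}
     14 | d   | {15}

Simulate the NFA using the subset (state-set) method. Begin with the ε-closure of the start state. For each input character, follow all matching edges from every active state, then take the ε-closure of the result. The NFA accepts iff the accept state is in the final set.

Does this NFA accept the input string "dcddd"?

initial (ε-close {0}): {0,1,2,6,7,8,10}
'd' @ 1: {1,3,4,7,9,10,11,12}
'c' @ 2: {1,5,10,13,14}
'd' @ 3: {11,12,15}  (accept∈set)
'd' @ 4: {13,14}
'd' @ 5: {15}  (accept∈set)
end set {15} — state 15 in

Answer: ACCEPT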